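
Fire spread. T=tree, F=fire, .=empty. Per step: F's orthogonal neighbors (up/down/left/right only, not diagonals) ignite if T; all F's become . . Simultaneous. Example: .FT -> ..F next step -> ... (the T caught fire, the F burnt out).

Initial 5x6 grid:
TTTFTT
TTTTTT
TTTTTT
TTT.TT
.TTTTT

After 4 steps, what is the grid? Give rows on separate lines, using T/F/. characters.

Step 1: 3 trees catch fire, 1 burn out
  TTF.FT
  TTTFTT
  TTTTTT
  TTT.TT
  .TTTTT
Step 2: 5 trees catch fire, 3 burn out
  TF...F
  TTF.FT
  TTTFTT
  TTT.TT
  .TTTTT
Step 3: 5 trees catch fire, 5 burn out
  F.....
  TF...F
  TTF.FT
  TTT.TT
  .TTTTT
Step 4: 5 trees catch fire, 5 burn out
  ......
  F.....
  TF...F
  TTF.FT
  .TTTTT

......
F.....
TF...F
TTF.FT
.TTTTT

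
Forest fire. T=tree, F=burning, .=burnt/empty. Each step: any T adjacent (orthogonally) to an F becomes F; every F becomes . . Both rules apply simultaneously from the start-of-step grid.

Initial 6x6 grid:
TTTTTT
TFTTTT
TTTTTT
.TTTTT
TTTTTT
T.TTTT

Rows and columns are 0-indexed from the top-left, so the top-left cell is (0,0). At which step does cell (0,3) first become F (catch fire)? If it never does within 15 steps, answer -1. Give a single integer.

Step 1: cell (0,3)='T' (+4 fires, +1 burnt)
Step 2: cell (0,3)='T' (+6 fires, +4 burnt)
Step 3: cell (0,3)='F' (+5 fires, +6 burnt)
  -> target ignites at step 3
Step 4: cell (0,3)='.' (+6 fires, +5 burnt)
Step 5: cell (0,3)='.' (+6 fires, +6 burnt)
Step 6: cell (0,3)='.' (+3 fires, +6 burnt)
Step 7: cell (0,3)='.' (+2 fires, +3 burnt)
Step 8: cell (0,3)='.' (+1 fires, +2 burnt)
Step 9: cell (0,3)='.' (+0 fires, +1 burnt)
  fire out at step 9

3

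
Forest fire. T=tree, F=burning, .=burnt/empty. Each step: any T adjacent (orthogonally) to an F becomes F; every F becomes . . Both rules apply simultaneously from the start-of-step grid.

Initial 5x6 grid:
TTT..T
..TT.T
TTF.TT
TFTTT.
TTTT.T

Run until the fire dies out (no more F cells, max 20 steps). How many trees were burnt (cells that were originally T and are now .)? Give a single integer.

Answer: 19

Derivation:
Step 1: +5 fires, +2 burnt (F count now 5)
Step 2: +6 fires, +5 burnt (F count now 6)
Step 3: +3 fires, +6 burnt (F count now 3)
Step 4: +2 fires, +3 burnt (F count now 2)
Step 5: +1 fires, +2 burnt (F count now 1)
Step 6: +1 fires, +1 burnt (F count now 1)
Step 7: +1 fires, +1 burnt (F count now 1)
Step 8: +0 fires, +1 burnt (F count now 0)
Fire out after step 8
Initially T: 20, now '.': 29
Total burnt (originally-T cells now '.'): 19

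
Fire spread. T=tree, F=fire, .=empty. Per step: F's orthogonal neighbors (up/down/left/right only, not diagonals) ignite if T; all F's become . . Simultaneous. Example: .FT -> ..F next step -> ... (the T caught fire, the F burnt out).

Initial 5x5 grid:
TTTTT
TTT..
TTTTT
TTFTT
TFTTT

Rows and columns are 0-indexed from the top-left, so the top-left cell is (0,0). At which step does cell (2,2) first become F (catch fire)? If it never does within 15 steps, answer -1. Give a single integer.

Step 1: cell (2,2)='F' (+5 fires, +2 burnt)
  -> target ignites at step 1
Step 2: cell (2,2)='.' (+6 fires, +5 burnt)
Step 3: cell (2,2)='.' (+5 fires, +6 burnt)
Step 4: cell (2,2)='.' (+3 fires, +5 burnt)
Step 5: cell (2,2)='.' (+2 fires, +3 burnt)
Step 6: cell (2,2)='.' (+0 fires, +2 burnt)
  fire out at step 6

1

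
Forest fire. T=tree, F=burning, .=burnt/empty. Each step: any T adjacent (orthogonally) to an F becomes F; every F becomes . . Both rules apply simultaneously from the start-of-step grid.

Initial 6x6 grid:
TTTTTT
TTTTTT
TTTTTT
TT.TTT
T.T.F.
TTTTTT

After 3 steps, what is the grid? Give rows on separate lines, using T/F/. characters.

Step 1: 2 trees catch fire, 1 burn out
  TTTTTT
  TTTTTT
  TTTTTT
  TT.TFT
  T.T...
  TTTTFT
Step 2: 5 trees catch fire, 2 burn out
  TTTTTT
  TTTTTT
  TTTTFT
  TT.F.F
  T.T...
  TTTF.F
Step 3: 4 trees catch fire, 5 burn out
  TTTTTT
  TTTTFT
  TTTF.F
  TT....
  T.T...
  TTF...

TTTTTT
TTTTFT
TTTF.F
TT....
T.T...
TTF...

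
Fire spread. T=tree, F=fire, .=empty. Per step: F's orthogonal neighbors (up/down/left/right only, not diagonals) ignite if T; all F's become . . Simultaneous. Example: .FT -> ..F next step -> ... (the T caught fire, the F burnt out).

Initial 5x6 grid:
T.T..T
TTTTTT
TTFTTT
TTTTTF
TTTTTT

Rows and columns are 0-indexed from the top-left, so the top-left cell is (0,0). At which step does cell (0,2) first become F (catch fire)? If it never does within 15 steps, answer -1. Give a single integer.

Step 1: cell (0,2)='T' (+7 fires, +2 burnt)
Step 2: cell (0,2)='F' (+10 fires, +7 burnt)
  -> target ignites at step 2
Step 3: cell (0,2)='.' (+6 fires, +10 burnt)
Step 4: cell (0,2)='.' (+2 fires, +6 burnt)
Step 5: cell (0,2)='.' (+0 fires, +2 burnt)
  fire out at step 5

2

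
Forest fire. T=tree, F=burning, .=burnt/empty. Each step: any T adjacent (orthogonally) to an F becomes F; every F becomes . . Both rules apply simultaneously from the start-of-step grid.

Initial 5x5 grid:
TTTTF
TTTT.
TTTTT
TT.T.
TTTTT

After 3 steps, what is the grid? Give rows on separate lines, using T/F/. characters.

Step 1: 1 trees catch fire, 1 burn out
  TTTF.
  TTTT.
  TTTTT
  TT.T.
  TTTTT
Step 2: 2 trees catch fire, 1 burn out
  TTF..
  TTTF.
  TTTTT
  TT.T.
  TTTTT
Step 3: 3 trees catch fire, 2 burn out
  TF...
  TTF..
  TTTFT
  TT.T.
  TTTTT

TF...
TTF..
TTTFT
TT.T.
TTTTT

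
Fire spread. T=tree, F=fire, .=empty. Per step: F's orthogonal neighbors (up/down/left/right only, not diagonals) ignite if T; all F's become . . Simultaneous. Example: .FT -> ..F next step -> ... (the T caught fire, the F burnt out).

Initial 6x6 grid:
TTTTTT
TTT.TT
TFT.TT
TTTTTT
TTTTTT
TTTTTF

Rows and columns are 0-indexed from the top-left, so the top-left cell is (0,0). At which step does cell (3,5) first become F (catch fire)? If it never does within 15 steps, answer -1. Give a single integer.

Step 1: cell (3,5)='T' (+6 fires, +2 burnt)
Step 2: cell (3,5)='F' (+9 fires, +6 burnt)
  -> target ignites at step 2
Step 3: cell (3,5)='.' (+10 fires, +9 burnt)
Step 4: cell (3,5)='.' (+4 fires, +10 burnt)
Step 5: cell (3,5)='.' (+3 fires, +4 burnt)
Step 6: cell (3,5)='.' (+0 fires, +3 burnt)
  fire out at step 6

2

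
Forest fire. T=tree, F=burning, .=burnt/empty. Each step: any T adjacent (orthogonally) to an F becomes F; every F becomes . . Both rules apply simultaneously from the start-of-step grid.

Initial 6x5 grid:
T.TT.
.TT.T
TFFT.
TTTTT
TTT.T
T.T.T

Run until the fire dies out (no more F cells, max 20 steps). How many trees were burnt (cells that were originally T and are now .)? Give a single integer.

Answer: 18

Derivation:
Step 1: +6 fires, +2 burnt (F count now 6)
Step 2: +5 fires, +6 burnt (F count now 5)
Step 3: +4 fires, +5 burnt (F count now 4)
Step 4: +2 fires, +4 burnt (F count now 2)
Step 5: +1 fires, +2 burnt (F count now 1)
Step 6: +0 fires, +1 burnt (F count now 0)
Fire out after step 6
Initially T: 20, now '.': 28
Total burnt (originally-T cells now '.'): 18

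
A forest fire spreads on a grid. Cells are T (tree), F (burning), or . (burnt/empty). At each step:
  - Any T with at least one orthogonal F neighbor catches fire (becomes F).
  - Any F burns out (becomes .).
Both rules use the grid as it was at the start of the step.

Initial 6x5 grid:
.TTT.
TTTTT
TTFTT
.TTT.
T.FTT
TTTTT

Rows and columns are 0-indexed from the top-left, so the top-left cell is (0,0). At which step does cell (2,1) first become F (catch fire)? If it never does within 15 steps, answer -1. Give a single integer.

Step 1: cell (2,1)='F' (+6 fires, +2 burnt)
  -> target ignites at step 1
Step 2: cell (2,1)='.' (+10 fires, +6 burnt)
Step 3: cell (2,1)='.' (+6 fires, +10 burnt)
Step 4: cell (2,1)='.' (+1 fires, +6 burnt)
Step 5: cell (2,1)='.' (+0 fires, +1 burnt)
  fire out at step 5

1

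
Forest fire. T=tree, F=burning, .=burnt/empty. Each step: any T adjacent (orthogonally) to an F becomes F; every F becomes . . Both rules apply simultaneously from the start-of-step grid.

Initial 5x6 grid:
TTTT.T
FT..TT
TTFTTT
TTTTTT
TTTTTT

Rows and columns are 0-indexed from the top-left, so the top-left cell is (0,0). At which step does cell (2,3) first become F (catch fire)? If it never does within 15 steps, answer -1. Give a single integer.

Step 1: cell (2,3)='F' (+6 fires, +2 burnt)
  -> target ignites at step 1
Step 2: cell (2,3)='.' (+6 fires, +6 burnt)
Step 3: cell (2,3)='.' (+7 fires, +6 burnt)
Step 4: cell (2,3)='.' (+4 fires, +7 burnt)
Step 5: cell (2,3)='.' (+2 fires, +4 burnt)
Step 6: cell (2,3)='.' (+0 fires, +2 burnt)
  fire out at step 6

1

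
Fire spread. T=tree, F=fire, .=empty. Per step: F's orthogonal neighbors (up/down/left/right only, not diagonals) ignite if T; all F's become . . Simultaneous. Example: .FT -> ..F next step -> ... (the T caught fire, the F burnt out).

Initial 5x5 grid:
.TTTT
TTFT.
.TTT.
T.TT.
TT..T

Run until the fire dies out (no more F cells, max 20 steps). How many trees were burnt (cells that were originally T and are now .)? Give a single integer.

Answer: 12

Derivation:
Step 1: +4 fires, +1 burnt (F count now 4)
Step 2: +6 fires, +4 burnt (F count now 6)
Step 3: +2 fires, +6 burnt (F count now 2)
Step 4: +0 fires, +2 burnt (F count now 0)
Fire out after step 4
Initially T: 16, now '.': 21
Total burnt (originally-T cells now '.'): 12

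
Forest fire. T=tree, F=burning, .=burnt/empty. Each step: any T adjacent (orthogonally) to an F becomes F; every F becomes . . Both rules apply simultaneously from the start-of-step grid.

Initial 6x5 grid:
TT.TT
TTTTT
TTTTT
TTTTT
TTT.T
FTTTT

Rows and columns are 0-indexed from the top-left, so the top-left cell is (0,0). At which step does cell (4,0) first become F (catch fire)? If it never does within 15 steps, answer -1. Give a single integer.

Step 1: cell (4,0)='F' (+2 fires, +1 burnt)
  -> target ignites at step 1
Step 2: cell (4,0)='.' (+3 fires, +2 burnt)
Step 3: cell (4,0)='.' (+4 fires, +3 burnt)
Step 4: cell (4,0)='.' (+4 fires, +4 burnt)
Step 5: cell (4,0)='.' (+5 fires, +4 burnt)
Step 6: cell (4,0)='.' (+4 fires, +5 burnt)
Step 7: cell (4,0)='.' (+2 fires, +4 burnt)
Step 8: cell (4,0)='.' (+2 fires, +2 burnt)
Step 9: cell (4,0)='.' (+1 fires, +2 burnt)
Step 10: cell (4,0)='.' (+0 fires, +1 burnt)
  fire out at step 10

1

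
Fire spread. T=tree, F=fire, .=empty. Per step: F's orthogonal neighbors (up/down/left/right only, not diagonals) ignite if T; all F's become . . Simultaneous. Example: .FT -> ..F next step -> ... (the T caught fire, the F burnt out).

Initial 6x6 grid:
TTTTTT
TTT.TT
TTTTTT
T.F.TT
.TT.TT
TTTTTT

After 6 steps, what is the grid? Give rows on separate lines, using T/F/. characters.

Step 1: 2 trees catch fire, 1 burn out
  TTTTTT
  TTT.TT
  TTFTTT
  T...TT
  .TF.TT
  TTTTTT
Step 2: 5 trees catch fire, 2 burn out
  TTTTTT
  TTF.TT
  TF.FTT
  T...TT
  .F..TT
  TTFTTT
Step 3: 6 trees catch fire, 5 burn out
  TTFTTT
  TF..TT
  F...FT
  T...TT
  ....TT
  TF.FTT
Step 4: 9 trees catch fire, 6 burn out
  TF.FTT
  F...FT
  .....F
  F...FT
  ....TT
  F...FT
Step 5: 6 trees catch fire, 9 burn out
  F...FT
  .....F
  ......
  .....F
  ....FT
  .....F
Step 6: 2 trees catch fire, 6 burn out
  .....F
  ......
  ......
  ......
  .....F
  ......

.....F
......
......
......
.....F
......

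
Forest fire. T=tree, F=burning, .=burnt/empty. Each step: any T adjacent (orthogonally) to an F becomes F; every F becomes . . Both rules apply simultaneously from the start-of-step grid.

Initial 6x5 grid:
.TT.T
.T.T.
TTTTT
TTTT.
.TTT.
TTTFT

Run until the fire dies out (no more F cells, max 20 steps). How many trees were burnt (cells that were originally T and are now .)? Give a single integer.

Answer: 20

Derivation:
Step 1: +3 fires, +1 burnt (F count now 3)
Step 2: +3 fires, +3 burnt (F count now 3)
Step 3: +4 fires, +3 burnt (F count now 4)
Step 4: +4 fires, +4 burnt (F count now 4)
Step 5: +2 fires, +4 burnt (F count now 2)
Step 6: +2 fires, +2 burnt (F count now 2)
Step 7: +1 fires, +2 burnt (F count now 1)
Step 8: +1 fires, +1 burnt (F count now 1)
Step 9: +0 fires, +1 burnt (F count now 0)
Fire out after step 9
Initially T: 21, now '.': 29
Total burnt (originally-T cells now '.'): 20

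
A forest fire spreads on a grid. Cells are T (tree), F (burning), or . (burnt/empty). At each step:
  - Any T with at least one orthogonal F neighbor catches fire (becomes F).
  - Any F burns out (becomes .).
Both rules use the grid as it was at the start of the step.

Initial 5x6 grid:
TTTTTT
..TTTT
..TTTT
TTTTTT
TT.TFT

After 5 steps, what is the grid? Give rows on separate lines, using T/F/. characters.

Step 1: 3 trees catch fire, 1 burn out
  TTTTTT
  ..TTTT
  ..TTTT
  TTTTFT
  TT.F.F
Step 2: 3 trees catch fire, 3 burn out
  TTTTTT
  ..TTTT
  ..TTFT
  TTTF.F
  TT....
Step 3: 4 trees catch fire, 3 burn out
  TTTTTT
  ..TTFT
  ..TF.F
  TTF...
  TT....
Step 4: 5 trees catch fire, 4 burn out
  TTTTFT
  ..TF.F
  ..F...
  TF....
  TT....
Step 5: 5 trees catch fire, 5 burn out
  TTTF.F
  ..F...
  ......
  F.....
  TF....

TTTF.F
..F...
......
F.....
TF....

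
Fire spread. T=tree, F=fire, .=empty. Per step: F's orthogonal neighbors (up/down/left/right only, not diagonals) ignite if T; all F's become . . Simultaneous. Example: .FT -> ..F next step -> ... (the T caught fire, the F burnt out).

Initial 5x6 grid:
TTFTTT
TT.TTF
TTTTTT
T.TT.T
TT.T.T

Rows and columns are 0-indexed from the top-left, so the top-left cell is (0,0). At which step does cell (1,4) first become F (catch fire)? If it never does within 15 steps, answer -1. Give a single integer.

Step 1: cell (1,4)='F' (+5 fires, +2 burnt)
  -> target ignites at step 1
Step 2: cell (1,4)='.' (+6 fires, +5 burnt)
Step 3: cell (1,4)='.' (+4 fires, +6 burnt)
Step 4: cell (1,4)='.' (+3 fires, +4 burnt)
Step 5: cell (1,4)='.' (+3 fires, +3 burnt)
Step 6: cell (1,4)='.' (+1 fires, +3 burnt)
Step 7: cell (1,4)='.' (+1 fires, +1 burnt)
Step 8: cell (1,4)='.' (+0 fires, +1 burnt)
  fire out at step 8

1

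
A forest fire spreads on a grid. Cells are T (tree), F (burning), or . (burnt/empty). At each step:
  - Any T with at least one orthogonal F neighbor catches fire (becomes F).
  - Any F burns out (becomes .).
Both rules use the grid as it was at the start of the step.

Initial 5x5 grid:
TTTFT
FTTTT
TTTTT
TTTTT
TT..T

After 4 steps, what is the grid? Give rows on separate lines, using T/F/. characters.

Step 1: 6 trees catch fire, 2 burn out
  FTF.F
  .FTFT
  FTTTT
  TTTTT
  TT..T
Step 2: 6 trees catch fire, 6 burn out
  .F...
  ..F.F
  .FTFT
  FTTTT
  TT..T
Step 3: 5 trees catch fire, 6 burn out
  .....
  .....
  ..F.F
  .FTFT
  FT..T
Step 4: 3 trees catch fire, 5 burn out
  .....
  .....
  .....
  ..F.F
  .F..T

.....
.....
.....
..F.F
.F..T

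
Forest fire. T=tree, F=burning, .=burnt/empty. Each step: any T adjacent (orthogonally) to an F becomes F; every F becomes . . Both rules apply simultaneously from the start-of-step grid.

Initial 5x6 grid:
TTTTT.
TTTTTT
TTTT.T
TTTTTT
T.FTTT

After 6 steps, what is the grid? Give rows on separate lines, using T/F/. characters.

Step 1: 2 trees catch fire, 1 burn out
  TTTTT.
  TTTTTT
  TTTT.T
  TTFTTT
  T..FTT
Step 2: 4 trees catch fire, 2 burn out
  TTTTT.
  TTTTTT
  TTFT.T
  TF.FTT
  T...FT
Step 3: 6 trees catch fire, 4 burn out
  TTTTT.
  TTFTTT
  TF.F.T
  F...FT
  T....F
Step 4: 6 trees catch fire, 6 burn out
  TTFTT.
  TF.FTT
  F....T
  .....F
  F.....
Step 5: 5 trees catch fire, 6 burn out
  TF.FT.
  F...FT
  .....F
  ......
  ......
Step 6: 3 trees catch fire, 5 burn out
  F...F.
  .....F
  ......
  ......
  ......

F...F.
.....F
......
......
......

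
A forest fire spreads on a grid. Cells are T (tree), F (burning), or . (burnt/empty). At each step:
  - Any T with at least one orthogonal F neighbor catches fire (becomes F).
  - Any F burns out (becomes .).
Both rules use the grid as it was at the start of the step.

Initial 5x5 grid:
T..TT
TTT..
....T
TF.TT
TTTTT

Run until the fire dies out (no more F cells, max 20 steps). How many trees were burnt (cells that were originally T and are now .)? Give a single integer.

Step 1: +2 fires, +1 burnt (F count now 2)
Step 2: +2 fires, +2 burnt (F count now 2)
Step 3: +1 fires, +2 burnt (F count now 1)
Step 4: +2 fires, +1 burnt (F count now 2)
Step 5: +1 fires, +2 burnt (F count now 1)
Step 6: +1 fires, +1 burnt (F count now 1)
Step 7: +0 fires, +1 burnt (F count now 0)
Fire out after step 7
Initially T: 15, now '.': 19
Total burnt (originally-T cells now '.'): 9

Answer: 9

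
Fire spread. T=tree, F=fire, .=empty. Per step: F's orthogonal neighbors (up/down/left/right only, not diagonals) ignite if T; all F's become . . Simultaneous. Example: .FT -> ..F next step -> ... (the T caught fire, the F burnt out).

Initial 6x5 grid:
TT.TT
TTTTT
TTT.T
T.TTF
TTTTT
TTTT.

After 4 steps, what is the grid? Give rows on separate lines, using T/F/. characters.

Step 1: 3 trees catch fire, 1 burn out
  TT.TT
  TTTTT
  TTT.F
  T.TF.
  TTTTF
  TTTT.
Step 2: 3 trees catch fire, 3 burn out
  TT.TT
  TTTTF
  TTT..
  T.F..
  TTTF.
  TTTT.
Step 3: 5 trees catch fire, 3 burn out
  TT.TF
  TTTF.
  TTF..
  T....
  TTF..
  TTTF.
Step 4: 5 trees catch fire, 5 burn out
  TT.F.
  TTF..
  TF...
  T....
  TF...
  TTF..

TT.F.
TTF..
TF...
T....
TF...
TTF..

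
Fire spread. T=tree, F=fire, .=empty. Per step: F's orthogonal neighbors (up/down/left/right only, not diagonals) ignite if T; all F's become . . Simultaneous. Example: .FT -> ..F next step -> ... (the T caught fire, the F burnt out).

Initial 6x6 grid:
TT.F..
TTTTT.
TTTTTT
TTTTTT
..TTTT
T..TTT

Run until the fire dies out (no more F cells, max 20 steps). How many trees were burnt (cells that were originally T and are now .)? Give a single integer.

Answer: 26

Derivation:
Step 1: +1 fires, +1 burnt (F count now 1)
Step 2: +3 fires, +1 burnt (F count now 3)
Step 3: +4 fires, +3 burnt (F count now 4)
Step 4: +7 fires, +4 burnt (F count now 7)
Step 5: +7 fires, +7 burnt (F count now 7)
Step 6: +3 fires, +7 burnt (F count now 3)
Step 7: +1 fires, +3 burnt (F count now 1)
Step 8: +0 fires, +1 burnt (F count now 0)
Fire out after step 8
Initially T: 27, now '.': 35
Total burnt (originally-T cells now '.'): 26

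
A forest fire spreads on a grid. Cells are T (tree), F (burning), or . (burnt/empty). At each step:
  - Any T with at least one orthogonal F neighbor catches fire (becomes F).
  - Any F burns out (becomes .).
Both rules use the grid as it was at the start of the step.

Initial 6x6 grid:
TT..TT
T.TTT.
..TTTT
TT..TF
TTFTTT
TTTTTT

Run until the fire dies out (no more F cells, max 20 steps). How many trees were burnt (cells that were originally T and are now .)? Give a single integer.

Answer: 23

Derivation:
Step 1: +6 fires, +2 burnt (F count now 6)
Step 2: +7 fires, +6 burnt (F count now 7)
Step 3: +5 fires, +7 burnt (F count now 5)
Step 4: +3 fires, +5 burnt (F count now 3)
Step 5: +2 fires, +3 burnt (F count now 2)
Step 6: +0 fires, +2 burnt (F count now 0)
Fire out after step 6
Initially T: 26, now '.': 33
Total burnt (originally-T cells now '.'): 23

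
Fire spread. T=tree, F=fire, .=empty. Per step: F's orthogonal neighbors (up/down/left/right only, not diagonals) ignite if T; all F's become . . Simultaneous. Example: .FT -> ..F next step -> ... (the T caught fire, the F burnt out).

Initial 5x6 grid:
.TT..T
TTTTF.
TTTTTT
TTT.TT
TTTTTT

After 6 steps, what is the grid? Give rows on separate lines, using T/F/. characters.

Step 1: 2 trees catch fire, 1 burn out
  .TT..T
  TTTF..
  TTTTFT
  TTT.TT
  TTTTTT
Step 2: 4 trees catch fire, 2 burn out
  .TT..T
  TTF...
  TTTF.F
  TTT.FT
  TTTTTT
Step 3: 5 trees catch fire, 4 burn out
  .TF..T
  TF....
  TTF...
  TTT..F
  TTTTFT
Step 4: 6 trees catch fire, 5 burn out
  .F...T
  F.....
  TF....
  TTF...
  TTTF.F
Step 5: 3 trees catch fire, 6 burn out
  .....T
  ......
  F.....
  TF....
  TTF...
Step 6: 2 trees catch fire, 3 burn out
  .....T
  ......
  ......
  F.....
  TF....

.....T
......
......
F.....
TF....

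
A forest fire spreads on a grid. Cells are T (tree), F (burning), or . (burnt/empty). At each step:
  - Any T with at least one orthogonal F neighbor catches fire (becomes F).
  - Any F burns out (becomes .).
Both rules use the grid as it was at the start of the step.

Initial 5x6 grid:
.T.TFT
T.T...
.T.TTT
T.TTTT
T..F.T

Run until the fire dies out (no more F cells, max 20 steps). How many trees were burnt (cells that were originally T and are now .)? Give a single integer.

Answer: 10

Derivation:
Step 1: +3 fires, +2 burnt (F count now 3)
Step 2: +3 fires, +3 burnt (F count now 3)
Step 3: +2 fires, +3 burnt (F count now 2)
Step 4: +2 fires, +2 burnt (F count now 2)
Step 5: +0 fires, +2 burnt (F count now 0)
Fire out after step 5
Initially T: 16, now '.': 24
Total burnt (originally-T cells now '.'): 10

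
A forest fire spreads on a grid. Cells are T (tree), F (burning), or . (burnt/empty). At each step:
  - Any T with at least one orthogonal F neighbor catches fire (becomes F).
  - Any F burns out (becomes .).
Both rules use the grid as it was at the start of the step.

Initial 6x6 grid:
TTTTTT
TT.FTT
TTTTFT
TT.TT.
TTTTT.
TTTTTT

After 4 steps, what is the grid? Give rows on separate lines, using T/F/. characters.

Step 1: 5 trees catch fire, 2 burn out
  TTTFTT
  TT..FT
  TTTF.F
  TT.TF.
  TTTTT.
  TTTTTT
Step 2: 6 trees catch fire, 5 burn out
  TTF.FT
  TT...F
  TTF...
  TT.F..
  TTTTF.
  TTTTTT
Step 3: 5 trees catch fire, 6 burn out
  TF...F
  TT....
  TF....
  TT....
  TTTF..
  TTTTFT
Step 4: 7 trees catch fire, 5 burn out
  F.....
  TF....
  F.....
  TF....
  TTF...
  TTTF.F

F.....
TF....
F.....
TF....
TTF...
TTTF.F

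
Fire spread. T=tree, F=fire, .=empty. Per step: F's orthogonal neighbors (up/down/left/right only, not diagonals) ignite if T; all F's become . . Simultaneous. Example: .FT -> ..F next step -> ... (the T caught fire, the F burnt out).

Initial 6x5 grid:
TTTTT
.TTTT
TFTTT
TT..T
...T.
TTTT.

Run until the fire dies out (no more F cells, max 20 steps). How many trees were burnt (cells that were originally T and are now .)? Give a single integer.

Answer: 16

Derivation:
Step 1: +4 fires, +1 burnt (F count now 4)
Step 2: +4 fires, +4 burnt (F count now 4)
Step 3: +4 fires, +4 burnt (F count now 4)
Step 4: +3 fires, +4 burnt (F count now 3)
Step 5: +1 fires, +3 burnt (F count now 1)
Step 6: +0 fires, +1 burnt (F count now 0)
Fire out after step 6
Initially T: 21, now '.': 25
Total burnt (originally-T cells now '.'): 16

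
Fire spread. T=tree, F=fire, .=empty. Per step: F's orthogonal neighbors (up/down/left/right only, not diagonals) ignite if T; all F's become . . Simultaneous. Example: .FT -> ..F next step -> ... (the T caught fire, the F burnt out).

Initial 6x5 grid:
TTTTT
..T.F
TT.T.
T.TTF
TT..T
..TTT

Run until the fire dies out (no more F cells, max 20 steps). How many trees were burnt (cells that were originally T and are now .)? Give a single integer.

Answer: 13

Derivation:
Step 1: +3 fires, +2 burnt (F count now 3)
Step 2: +4 fires, +3 burnt (F count now 4)
Step 3: +2 fires, +4 burnt (F count now 2)
Step 4: +3 fires, +2 burnt (F count now 3)
Step 5: +1 fires, +3 burnt (F count now 1)
Step 6: +0 fires, +1 burnt (F count now 0)
Fire out after step 6
Initially T: 18, now '.': 25
Total burnt (originally-T cells now '.'): 13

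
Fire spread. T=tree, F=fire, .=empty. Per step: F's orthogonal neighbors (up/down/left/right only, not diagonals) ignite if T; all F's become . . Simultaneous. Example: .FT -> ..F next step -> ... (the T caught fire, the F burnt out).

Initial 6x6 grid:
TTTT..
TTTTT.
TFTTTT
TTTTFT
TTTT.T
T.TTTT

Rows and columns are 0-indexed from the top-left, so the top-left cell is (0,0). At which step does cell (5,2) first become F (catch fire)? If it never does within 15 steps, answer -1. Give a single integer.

Step 1: cell (5,2)='T' (+7 fires, +2 burnt)
Step 2: cell (5,2)='T' (+11 fires, +7 burnt)
Step 3: cell (5,2)='T' (+7 fires, +11 burnt)
Step 4: cell (5,2)='F' (+4 fires, +7 burnt)
  -> target ignites at step 4
Step 5: cell (5,2)='.' (+0 fires, +4 burnt)
  fire out at step 5

4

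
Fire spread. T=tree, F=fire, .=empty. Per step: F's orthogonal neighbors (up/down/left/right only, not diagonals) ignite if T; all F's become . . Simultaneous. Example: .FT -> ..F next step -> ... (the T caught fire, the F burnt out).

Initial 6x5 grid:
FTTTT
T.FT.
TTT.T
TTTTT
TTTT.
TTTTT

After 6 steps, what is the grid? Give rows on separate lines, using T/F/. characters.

Step 1: 5 trees catch fire, 2 burn out
  .FFTT
  F..F.
  TTF.T
  TTTTT
  TTTT.
  TTTTT
Step 2: 4 trees catch fire, 5 burn out
  ...FT
  .....
  FF..T
  TTFTT
  TTTT.
  TTTTT
Step 3: 5 trees catch fire, 4 burn out
  ....F
  .....
  ....T
  FF.FT
  TTFT.
  TTTTT
Step 4: 5 trees catch fire, 5 burn out
  .....
  .....
  ....T
  ....F
  FF.F.
  TTFTT
Step 5: 4 trees catch fire, 5 burn out
  .....
  .....
  ....F
  .....
  .....
  FF.FT
Step 6: 1 trees catch fire, 4 burn out
  .....
  .....
  .....
  .....
  .....
  ....F

.....
.....
.....
.....
.....
....F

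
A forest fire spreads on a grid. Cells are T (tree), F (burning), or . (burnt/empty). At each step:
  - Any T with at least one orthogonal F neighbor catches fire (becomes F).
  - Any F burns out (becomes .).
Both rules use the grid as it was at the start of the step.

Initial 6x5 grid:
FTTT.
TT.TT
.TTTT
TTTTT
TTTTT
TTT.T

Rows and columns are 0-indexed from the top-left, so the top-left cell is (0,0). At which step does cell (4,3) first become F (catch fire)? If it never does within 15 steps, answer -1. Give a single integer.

Step 1: cell (4,3)='T' (+2 fires, +1 burnt)
Step 2: cell (4,3)='T' (+2 fires, +2 burnt)
Step 3: cell (4,3)='T' (+2 fires, +2 burnt)
Step 4: cell (4,3)='T' (+3 fires, +2 burnt)
Step 5: cell (4,3)='T' (+5 fires, +3 burnt)
Step 6: cell (4,3)='T' (+5 fires, +5 burnt)
Step 7: cell (4,3)='F' (+4 fires, +5 burnt)
  -> target ignites at step 7
Step 8: cell (4,3)='.' (+1 fires, +4 burnt)
Step 9: cell (4,3)='.' (+1 fires, +1 burnt)
Step 10: cell (4,3)='.' (+0 fires, +1 burnt)
  fire out at step 10

7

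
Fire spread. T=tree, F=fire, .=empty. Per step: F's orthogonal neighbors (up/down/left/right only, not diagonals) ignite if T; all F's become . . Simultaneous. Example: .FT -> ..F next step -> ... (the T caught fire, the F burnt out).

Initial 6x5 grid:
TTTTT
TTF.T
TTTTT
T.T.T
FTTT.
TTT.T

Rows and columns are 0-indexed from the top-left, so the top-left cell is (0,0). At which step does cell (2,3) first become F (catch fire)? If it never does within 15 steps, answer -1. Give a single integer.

Step 1: cell (2,3)='T' (+6 fires, +2 burnt)
Step 2: cell (2,3)='F' (+9 fires, +6 burnt)
  -> target ignites at step 2
Step 3: cell (2,3)='.' (+5 fires, +9 burnt)
Step 4: cell (2,3)='.' (+2 fires, +5 burnt)
Step 5: cell (2,3)='.' (+0 fires, +2 burnt)
  fire out at step 5

2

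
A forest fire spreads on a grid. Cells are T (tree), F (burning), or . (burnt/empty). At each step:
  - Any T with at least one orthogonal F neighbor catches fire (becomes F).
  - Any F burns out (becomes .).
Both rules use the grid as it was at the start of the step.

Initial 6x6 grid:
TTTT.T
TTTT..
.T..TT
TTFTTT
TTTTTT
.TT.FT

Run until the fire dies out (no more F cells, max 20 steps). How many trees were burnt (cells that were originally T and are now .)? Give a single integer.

Step 1: +5 fires, +2 burnt (F count now 5)
Step 2: +7 fires, +5 burnt (F count now 7)
Step 3: +5 fires, +7 burnt (F count now 5)
Step 4: +4 fires, +5 burnt (F count now 4)
Step 5: +3 fires, +4 burnt (F count now 3)
Step 6: +1 fires, +3 burnt (F count now 1)
Step 7: +0 fires, +1 burnt (F count now 0)
Fire out after step 7
Initially T: 26, now '.': 35
Total burnt (originally-T cells now '.'): 25

Answer: 25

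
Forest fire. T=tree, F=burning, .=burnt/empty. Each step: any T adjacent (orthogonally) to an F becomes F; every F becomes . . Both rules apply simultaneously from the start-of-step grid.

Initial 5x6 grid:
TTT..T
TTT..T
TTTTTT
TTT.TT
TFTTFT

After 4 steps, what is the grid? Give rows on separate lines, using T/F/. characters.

Step 1: 6 trees catch fire, 2 burn out
  TTT..T
  TTT..T
  TTTTTT
  TFT.FT
  F.FF.F
Step 2: 5 trees catch fire, 6 burn out
  TTT..T
  TTT..T
  TFTTFT
  F.F..F
  ......
Step 3: 5 trees catch fire, 5 burn out
  TTT..T
  TFT..T
  F.FF.F
  ......
  ......
Step 4: 4 trees catch fire, 5 burn out
  TFT..T
  F.F..F
  ......
  ......
  ......

TFT..T
F.F..F
......
......
......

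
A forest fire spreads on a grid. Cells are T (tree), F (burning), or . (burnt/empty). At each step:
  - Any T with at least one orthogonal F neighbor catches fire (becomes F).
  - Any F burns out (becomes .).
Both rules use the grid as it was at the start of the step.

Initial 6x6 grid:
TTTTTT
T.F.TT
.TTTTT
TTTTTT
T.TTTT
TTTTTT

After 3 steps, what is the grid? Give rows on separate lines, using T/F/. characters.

Step 1: 2 trees catch fire, 1 burn out
  TTFTTT
  T...TT
  .TFTTT
  TTTTTT
  T.TTTT
  TTTTTT
Step 2: 5 trees catch fire, 2 burn out
  TF.FTT
  T...TT
  .F.FTT
  TTFTTT
  T.TTTT
  TTTTTT
Step 3: 6 trees catch fire, 5 burn out
  F...FT
  T...TT
  ....FT
  TF.FTT
  T.FTTT
  TTTTTT

F...FT
T...TT
....FT
TF.FTT
T.FTTT
TTTTTT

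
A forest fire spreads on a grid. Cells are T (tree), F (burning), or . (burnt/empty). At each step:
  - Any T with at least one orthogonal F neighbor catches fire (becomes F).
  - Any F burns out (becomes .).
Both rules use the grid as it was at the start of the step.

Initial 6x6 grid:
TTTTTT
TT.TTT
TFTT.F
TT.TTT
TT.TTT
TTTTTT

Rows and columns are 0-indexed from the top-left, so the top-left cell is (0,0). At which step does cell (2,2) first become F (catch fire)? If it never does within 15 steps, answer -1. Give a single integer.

Step 1: cell (2,2)='F' (+6 fires, +2 burnt)
  -> target ignites at step 1
Step 2: cell (2,2)='.' (+9 fires, +6 burnt)
Step 3: cell (2,2)='.' (+9 fires, +9 burnt)
Step 4: cell (2,2)='.' (+5 fires, +9 burnt)
Step 5: cell (2,2)='.' (+1 fires, +5 burnt)
Step 6: cell (2,2)='.' (+0 fires, +1 burnt)
  fire out at step 6

1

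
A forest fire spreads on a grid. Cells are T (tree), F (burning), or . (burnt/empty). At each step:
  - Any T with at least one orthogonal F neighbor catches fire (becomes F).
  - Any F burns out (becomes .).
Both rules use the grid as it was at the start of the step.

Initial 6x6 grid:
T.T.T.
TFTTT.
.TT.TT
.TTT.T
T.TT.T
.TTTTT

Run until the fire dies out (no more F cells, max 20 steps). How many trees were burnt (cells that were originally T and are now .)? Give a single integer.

Answer: 23

Derivation:
Step 1: +3 fires, +1 burnt (F count now 3)
Step 2: +5 fires, +3 burnt (F count now 5)
Step 3: +2 fires, +5 burnt (F count now 2)
Step 4: +4 fires, +2 burnt (F count now 4)
Step 5: +3 fires, +4 burnt (F count now 3)
Step 6: +3 fires, +3 burnt (F count now 3)
Step 7: +2 fires, +3 burnt (F count now 2)
Step 8: +1 fires, +2 burnt (F count now 1)
Step 9: +0 fires, +1 burnt (F count now 0)
Fire out after step 9
Initially T: 24, now '.': 35
Total burnt (originally-T cells now '.'): 23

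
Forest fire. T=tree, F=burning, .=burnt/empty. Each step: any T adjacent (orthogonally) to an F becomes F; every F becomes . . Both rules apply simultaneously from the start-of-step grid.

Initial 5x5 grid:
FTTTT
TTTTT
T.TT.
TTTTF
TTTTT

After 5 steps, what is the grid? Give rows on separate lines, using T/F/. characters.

Step 1: 4 trees catch fire, 2 burn out
  .FTTT
  FTTTT
  T.TT.
  TTTF.
  TTTTF
Step 2: 6 trees catch fire, 4 burn out
  ..FTT
  .FTTT
  F.TF.
  TTF..
  TTTF.
Step 3: 7 trees catch fire, 6 burn out
  ...FT
  ..FFT
  ..F..
  FF...
  TTF..
Step 4: 4 trees catch fire, 7 burn out
  ....F
  ....F
  .....
  .....
  FF...
Step 5: 0 trees catch fire, 4 burn out
  .....
  .....
  .....
  .....
  .....

.....
.....
.....
.....
.....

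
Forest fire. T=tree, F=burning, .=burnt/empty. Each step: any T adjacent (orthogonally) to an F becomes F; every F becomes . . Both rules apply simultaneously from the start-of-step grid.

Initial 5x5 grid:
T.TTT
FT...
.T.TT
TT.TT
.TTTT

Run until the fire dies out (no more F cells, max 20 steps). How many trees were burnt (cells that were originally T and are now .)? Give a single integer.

Answer: 13

Derivation:
Step 1: +2 fires, +1 burnt (F count now 2)
Step 2: +1 fires, +2 burnt (F count now 1)
Step 3: +1 fires, +1 burnt (F count now 1)
Step 4: +2 fires, +1 burnt (F count now 2)
Step 5: +1 fires, +2 burnt (F count now 1)
Step 6: +1 fires, +1 burnt (F count now 1)
Step 7: +2 fires, +1 burnt (F count now 2)
Step 8: +2 fires, +2 burnt (F count now 2)
Step 9: +1 fires, +2 burnt (F count now 1)
Step 10: +0 fires, +1 burnt (F count now 0)
Fire out after step 10
Initially T: 16, now '.': 22
Total burnt (originally-T cells now '.'): 13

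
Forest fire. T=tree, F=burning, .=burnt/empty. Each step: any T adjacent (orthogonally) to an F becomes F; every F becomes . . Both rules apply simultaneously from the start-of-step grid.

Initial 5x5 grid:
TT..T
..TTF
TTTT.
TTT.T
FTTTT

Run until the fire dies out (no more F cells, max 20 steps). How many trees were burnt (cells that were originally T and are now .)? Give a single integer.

Answer: 15

Derivation:
Step 1: +4 fires, +2 burnt (F count now 4)
Step 2: +5 fires, +4 burnt (F count now 5)
Step 3: +4 fires, +5 burnt (F count now 4)
Step 4: +1 fires, +4 burnt (F count now 1)
Step 5: +1 fires, +1 burnt (F count now 1)
Step 6: +0 fires, +1 burnt (F count now 0)
Fire out after step 6
Initially T: 17, now '.': 23
Total burnt (originally-T cells now '.'): 15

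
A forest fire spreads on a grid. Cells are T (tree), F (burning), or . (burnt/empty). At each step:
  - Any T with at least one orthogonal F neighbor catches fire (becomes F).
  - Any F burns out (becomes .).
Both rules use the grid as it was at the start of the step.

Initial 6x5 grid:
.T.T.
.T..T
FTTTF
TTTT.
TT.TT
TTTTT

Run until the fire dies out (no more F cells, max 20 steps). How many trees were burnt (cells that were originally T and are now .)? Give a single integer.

Answer: 19

Derivation:
Step 1: +4 fires, +2 burnt (F count now 4)
Step 2: +5 fires, +4 burnt (F count now 5)
Step 3: +5 fires, +5 burnt (F count now 5)
Step 4: +3 fires, +5 burnt (F count now 3)
Step 5: +2 fires, +3 burnt (F count now 2)
Step 6: +0 fires, +2 burnt (F count now 0)
Fire out after step 6
Initially T: 20, now '.': 29
Total burnt (originally-T cells now '.'): 19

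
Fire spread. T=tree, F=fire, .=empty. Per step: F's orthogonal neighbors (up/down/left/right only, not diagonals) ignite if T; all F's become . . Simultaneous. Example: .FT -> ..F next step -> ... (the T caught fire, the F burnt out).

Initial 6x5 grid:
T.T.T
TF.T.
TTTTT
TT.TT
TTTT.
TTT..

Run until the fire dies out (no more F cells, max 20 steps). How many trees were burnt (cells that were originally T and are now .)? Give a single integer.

Step 1: +2 fires, +1 burnt (F count now 2)
Step 2: +4 fires, +2 burnt (F count now 4)
Step 3: +3 fires, +4 burnt (F count now 3)
Step 4: +6 fires, +3 burnt (F count now 6)
Step 5: +4 fires, +6 burnt (F count now 4)
Step 6: +0 fires, +4 burnt (F count now 0)
Fire out after step 6
Initially T: 21, now '.': 28
Total burnt (originally-T cells now '.'): 19

Answer: 19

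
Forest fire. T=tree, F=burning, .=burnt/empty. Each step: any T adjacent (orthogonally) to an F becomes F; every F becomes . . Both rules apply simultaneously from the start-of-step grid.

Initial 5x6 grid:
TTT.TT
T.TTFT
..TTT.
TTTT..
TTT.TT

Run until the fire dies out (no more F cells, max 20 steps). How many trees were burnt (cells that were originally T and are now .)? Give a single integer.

Step 1: +4 fires, +1 burnt (F count now 4)
Step 2: +3 fires, +4 burnt (F count now 3)
Step 3: +3 fires, +3 burnt (F count now 3)
Step 4: +2 fires, +3 burnt (F count now 2)
Step 5: +3 fires, +2 burnt (F count now 3)
Step 6: +3 fires, +3 burnt (F count now 3)
Step 7: +1 fires, +3 burnt (F count now 1)
Step 8: +0 fires, +1 burnt (F count now 0)
Fire out after step 8
Initially T: 21, now '.': 28
Total burnt (originally-T cells now '.'): 19

Answer: 19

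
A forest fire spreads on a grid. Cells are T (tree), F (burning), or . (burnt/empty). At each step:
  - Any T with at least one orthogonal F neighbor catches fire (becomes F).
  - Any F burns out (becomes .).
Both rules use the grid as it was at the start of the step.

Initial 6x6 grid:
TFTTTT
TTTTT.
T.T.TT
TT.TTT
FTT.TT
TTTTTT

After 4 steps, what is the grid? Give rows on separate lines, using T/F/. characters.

Step 1: 6 trees catch fire, 2 burn out
  F.FTTT
  TFTTT.
  T.T.TT
  FT.TTT
  .FT.TT
  FTTTTT
Step 2: 7 trees catch fire, 6 burn out
  ...FTT
  F.FTT.
  F.T.TT
  .F.TTT
  ..F.TT
  .FTTTT
Step 3: 4 trees catch fire, 7 burn out
  ....FT
  ...FT.
  ..F.TT
  ...TTT
  ....TT
  ..FTTT
Step 4: 3 trees catch fire, 4 burn out
  .....F
  ....F.
  ....TT
  ...TTT
  ....TT
  ...FTT

.....F
....F.
....TT
...TTT
....TT
...FTT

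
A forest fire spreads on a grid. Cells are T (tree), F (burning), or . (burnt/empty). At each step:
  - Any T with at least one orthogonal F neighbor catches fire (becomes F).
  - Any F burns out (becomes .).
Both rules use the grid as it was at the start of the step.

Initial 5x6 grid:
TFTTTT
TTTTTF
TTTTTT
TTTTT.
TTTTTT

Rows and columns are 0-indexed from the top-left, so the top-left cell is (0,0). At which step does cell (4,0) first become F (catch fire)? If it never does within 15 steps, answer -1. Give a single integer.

Step 1: cell (4,0)='T' (+6 fires, +2 burnt)
Step 2: cell (4,0)='T' (+7 fires, +6 burnt)
Step 3: cell (4,0)='T' (+5 fires, +7 burnt)
Step 4: cell (4,0)='T' (+5 fires, +5 burnt)
Step 5: cell (4,0)='F' (+4 fires, +5 burnt)
  -> target ignites at step 5
Step 6: cell (4,0)='.' (+0 fires, +4 burnt)
  fire out at step 6

5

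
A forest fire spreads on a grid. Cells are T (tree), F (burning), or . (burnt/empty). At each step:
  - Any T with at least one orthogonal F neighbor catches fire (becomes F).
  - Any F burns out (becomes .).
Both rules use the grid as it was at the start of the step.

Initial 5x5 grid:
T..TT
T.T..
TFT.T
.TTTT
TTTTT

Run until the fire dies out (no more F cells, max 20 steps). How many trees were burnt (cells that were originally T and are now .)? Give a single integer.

Answer: 15

Derivation:
Step 1: +3 fires, +1 burnt (F count now 3)
Step 2: +4 fires, +3 burnt (F count now 4)
Step 3: +4 fires, +4 burnt (F count now 4)
Step 4: +2 fires, +4 burnt (F count now 2)
Step 5: +2 fires, +2 burnt (F count now 2)
Step 6: +0 fires, +2 burnt (F count now 0)
Fire out after step 6
Initially T: 17, now '.': 23
Total burnt (originally-T cells now '.'): 15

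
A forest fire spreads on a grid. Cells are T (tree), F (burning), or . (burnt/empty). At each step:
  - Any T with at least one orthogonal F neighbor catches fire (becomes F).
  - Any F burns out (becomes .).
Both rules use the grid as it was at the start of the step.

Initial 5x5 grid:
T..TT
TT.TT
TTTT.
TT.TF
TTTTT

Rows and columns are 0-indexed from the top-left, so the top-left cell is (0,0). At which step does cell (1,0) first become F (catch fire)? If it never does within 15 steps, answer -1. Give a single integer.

Step 1: cell (1,0)='T' (+2 fires, +1 burnt)
Step 2: cell (1,0)='T' (+2 fires, +2 burnt)
Step 3: cell (1,0)='T' (+3 fires, +2 burnt)
Step 4: cell (1,0)='T' (+4 fires, +3 burnt)
Step 5: cell (1,0)='T' (+5 fires, +4 burnt)
Step 6: cell (1,0)='F' (+2 fires, +5 burnt)
  -> target ignites at step 6
Step 7: cell (1,0)='.' (+1 fires, +2 burnt)
Step 8: cell (1,0)='.' (+0 fires, +1 burnt)
  fire out at step 8

6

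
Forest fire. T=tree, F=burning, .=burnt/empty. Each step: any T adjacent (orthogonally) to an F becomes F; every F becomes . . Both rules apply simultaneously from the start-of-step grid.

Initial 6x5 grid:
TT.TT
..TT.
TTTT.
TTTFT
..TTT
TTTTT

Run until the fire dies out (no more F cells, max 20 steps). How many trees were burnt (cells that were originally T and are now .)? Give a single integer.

Answer: 20

Derivation:
Step 1: +4 fires, +1 burnt (F count now 4)
Step 2: +6 fires, +4 burnt (F count now 6)
Step 3: +6 fires, +6 burnt (F count now 6)
Step 4: +3 fires, +6 burnt (F count now 3)
Step 5: +1 fires, +3 burnt (F count now 1)
Step 6: +0 fires, +1 burnt (F count now 0)
Fire out after step 6
Initially T: 22, now '.': 28
Total burnt (originally-T cells now '.'): 20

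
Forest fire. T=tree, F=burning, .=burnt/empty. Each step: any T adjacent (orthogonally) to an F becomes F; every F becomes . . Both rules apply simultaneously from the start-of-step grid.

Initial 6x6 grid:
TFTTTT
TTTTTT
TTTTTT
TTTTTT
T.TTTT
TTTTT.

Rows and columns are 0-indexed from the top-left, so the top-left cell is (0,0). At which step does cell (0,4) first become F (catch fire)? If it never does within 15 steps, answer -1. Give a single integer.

Step 1: cell (0,4)='T' (+3 fires, +1 burnt)
Step 2: cell (0,4)='T' (+4 fires, +3 burnt)
Step 3: cell (0,4)='F' (+5 fires, +4 burnt)
  -> target ignites at step 3
Step 4: cell (0,4)='.' (+5 fires, +5 burnt)
Step 5: cell (0,4)='.' (+5 fires, +5 burnt)
Step 6: cell (0,4)='.' (+5 fires, +5 burnt)
Step 7: cell (0,4)='.' (+4 fires, +5 burnt)
Step 8: cell (0,4)='.' (+2 fires, +4 burnt)
Step 9: cell (0,4)='.' (+0 fires, +2 burnt)
  fire out at step 9

3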